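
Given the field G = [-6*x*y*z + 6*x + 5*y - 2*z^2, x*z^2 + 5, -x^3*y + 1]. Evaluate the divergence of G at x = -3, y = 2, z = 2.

-18

∂G₁/∂x = -6*y*z + 6
∂G₂/∂y = 0
∂G₃/∂z = 0
∇·G = -6*y*z + 6
At (-3, 2, 2): -18.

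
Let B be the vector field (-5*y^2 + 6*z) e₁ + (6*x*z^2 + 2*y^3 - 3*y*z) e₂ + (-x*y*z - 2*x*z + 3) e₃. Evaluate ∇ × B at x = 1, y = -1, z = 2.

(∇×B)₁ = ∂B₃/∂y − ∂B₂/∂z = -13*x*z + 3*y
(∇×B)₂ = ∂B₁/∂z − ∂B₃/∂x = y*z + 2*z + 6
(∇×B)₃ = ∂B₂/∂x − ∂B₁/∂y = 10*y + 6*z^2
∇×B = (-13*x*z + 3*y, y*z + 2*z + 6, 10*y + 6*z^2)
At (1, -1, 2): (-29, 8, 14).

(-29, 8, 14)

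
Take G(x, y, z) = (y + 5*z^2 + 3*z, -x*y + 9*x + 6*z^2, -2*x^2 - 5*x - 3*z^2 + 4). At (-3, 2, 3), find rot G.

(∇×G)₁ = ∂G₃/∂y − ∂G₂/∂z = -12*z
(∇×G)₂ = ∂G₁/∂z − ∂G₃/∂x = 4*x + 10*z + 8
(∇×G)₃ = ∂G₂/∂x − ∂G₁/∂y = -y + 8
∇×G = (-12*z, 4*x + 10*z + 8, -y + 8)
At (-3, 2, 3): (-36, 26, 6).

(-36, 26, 6)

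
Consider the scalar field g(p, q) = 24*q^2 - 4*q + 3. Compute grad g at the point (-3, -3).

(0, -148)

∂g/∂p = 0
∂g/∂q = 48*q - 4
∇g = (0, 48*q - 4)
At (-3, -3): (0, -148).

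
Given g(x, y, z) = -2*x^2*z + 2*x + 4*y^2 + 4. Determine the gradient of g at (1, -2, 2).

(-6, -16, -2)

∂g/∂x = -4*x*z + 2
∂g/∂y = 8*y
∂g/∂z = -2*x^2
∇g = (-4*x*z + 2, 8*y, -2*x^2)
At (1, -2, 2): (-6, -16, -2).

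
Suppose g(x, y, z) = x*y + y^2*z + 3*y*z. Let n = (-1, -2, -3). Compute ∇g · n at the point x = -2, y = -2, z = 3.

18

∂g/∂x = y
∂g/∂y = x + 2*y*z + 3*z
∂g/∂z = y^2 + 3*y
∇g at (-2, -2, 3) = (-2, -5, -2)
∇g · n = (-2)(-1) + (-5)(-2) + (-2)(-3) = 18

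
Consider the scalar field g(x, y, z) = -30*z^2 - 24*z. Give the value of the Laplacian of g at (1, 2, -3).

-60

∂²g/∂x² = 0
∂²g/∂y² = 0
∂²g/∂z² = -60
∇²g = -60
At (1, 2, -3): -60.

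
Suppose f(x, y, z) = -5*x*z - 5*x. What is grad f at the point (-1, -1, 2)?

∂f/∂x = -5*z - 5
∂f/∂y = 0
∂f/∂z = -5*x
∇f = (-5*z - 5, 0, -5*x)
At (-1, -1, 2): (-15, 0, 5).

(-15, 0, 5)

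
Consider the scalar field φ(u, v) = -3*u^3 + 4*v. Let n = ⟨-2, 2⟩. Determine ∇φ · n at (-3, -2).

170

∂φ/∂u = -9*u^2
∂φ/∂v = 4
∇φ at (-3, -2) = (-81, 4)
∇φ · n = (-81)(-2) + (4)(2) = 170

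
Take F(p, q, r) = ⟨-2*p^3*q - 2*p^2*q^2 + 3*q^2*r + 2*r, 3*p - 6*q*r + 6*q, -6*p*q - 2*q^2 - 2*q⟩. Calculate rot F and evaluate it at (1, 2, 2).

(-4, 26, -11)

(∇×F)₁ = ∂F₃/∂q − ∂F₂/∂r = -6*p + 2*q - 2
(∇×F)₂ = ∂F₁/∂r − ∂F₃/∂p = 3*q^2 + 6*q + 2
(∇×F)₃ = ∂F₂/∂p − ∂F₁/∂q = 2*p^3 + 4*p^2*q - 6*q*r + 3
∇×F = (-6*p + 2*q - 2, 3*q^2 + 6*q + 2, 2*p^3 + 4*p^2*q - 6*q*r + 3)
At (1, 2, 2): (-4, 26, -11).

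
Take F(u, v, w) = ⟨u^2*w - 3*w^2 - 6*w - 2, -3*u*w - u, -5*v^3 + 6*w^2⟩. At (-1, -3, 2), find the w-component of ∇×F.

-7

(∇×F)_3 = ∂F₂/∂u − ∂F₁/∂v
= -3*w - 1 − (0)
= -3*w - 1
At (-1, -3, 2): -7.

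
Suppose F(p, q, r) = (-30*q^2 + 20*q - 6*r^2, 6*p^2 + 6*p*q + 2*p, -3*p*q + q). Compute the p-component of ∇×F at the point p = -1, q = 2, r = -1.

(∇×F)_1 = ∂F₃/∂q − ∂F₂/∂r
= -3*p + 1 − (0)
= -3*p + 1
At (-1, 2, -1): 4.

4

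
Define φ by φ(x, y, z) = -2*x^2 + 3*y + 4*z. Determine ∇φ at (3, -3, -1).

(-12, 3, 4)

∂φ/∂x = -4*x
∂φ/∂y = 3
∂φ/∂z = 4
∇φ = (-4*x, 3, 4)
At (3, -3, -1): (-12, 3, 4).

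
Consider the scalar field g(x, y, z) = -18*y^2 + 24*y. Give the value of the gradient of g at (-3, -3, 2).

(0, 132, 0)

∂g/∂x = 0
∂g/∂y = -36*y + 24
∂g/∂z = 0
∇g = (0, -36*y + 24, 0)
At (-3, -3, 2): (0, 132, 0).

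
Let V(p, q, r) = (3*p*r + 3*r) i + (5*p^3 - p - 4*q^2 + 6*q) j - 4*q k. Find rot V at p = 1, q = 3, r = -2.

(∇×V)₁ = ∂V₃/∂q − ∂V₂/∂r = -4
(∇×V)₂ = ∂V₁/∂r − ∂V₃/∂p = 3*p + 3
(∇×V)₃ = ∂V₂/∂p − ∂V₁/∂q = 15*p^2 - 1
∇×V = (-4, 3*p + 3, 15*p^2 - 1)
At (1, 3, -2): (-4, 6, 14).

(-4, 6, 14)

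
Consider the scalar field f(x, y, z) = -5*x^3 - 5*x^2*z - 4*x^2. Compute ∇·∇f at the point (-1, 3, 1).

12

∂²f/∂x² = -2*(15*x + 5*z + 4)
∂²f/∂y² = 0
∂²f/∂z² = 0
∇²f = -30*x - 10*z - 8
At (-1, 3, 1): 12.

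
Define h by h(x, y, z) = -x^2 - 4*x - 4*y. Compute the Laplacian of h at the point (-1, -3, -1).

-2

∂²h/∂x² = -2
∂²h/∂y² = 0
∂²h/∂z² = 0
∇²h = -2
At (-1, -3, -1): -2.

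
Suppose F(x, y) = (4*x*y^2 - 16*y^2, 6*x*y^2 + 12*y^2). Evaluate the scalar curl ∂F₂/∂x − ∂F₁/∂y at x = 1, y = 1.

∂F₂/∂x = 6*y^2
∂F₁/∂y = 8*x*y - 32*y
Scalar curl = -8*x*y + 6*y^2 + 32*y
At (1, 1): 30.

30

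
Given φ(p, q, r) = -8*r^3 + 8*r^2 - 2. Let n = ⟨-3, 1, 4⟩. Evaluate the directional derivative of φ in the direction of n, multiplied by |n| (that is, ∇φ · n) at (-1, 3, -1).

∂φ/∂p = 0
∂φ/∂q = 0
∂φ/∂r = -24*r^2 + 16*r
∇φ at (-1, 3, -1) = (0, 0, -40)
∇φ · n = (0)(-3) + (0)(1) + (-40)(4) = -160

-160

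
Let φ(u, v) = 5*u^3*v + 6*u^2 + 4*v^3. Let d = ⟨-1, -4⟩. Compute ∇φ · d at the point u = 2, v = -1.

-172

∂φ/∂u = 15*u^2*v + 12*u
∂φ/∂v = 5*u^3 + 12*v^2
∇φ at (2, -1) = (-36, 52)
∇φ · d = (-36)(-1) + (52)(-4) = -172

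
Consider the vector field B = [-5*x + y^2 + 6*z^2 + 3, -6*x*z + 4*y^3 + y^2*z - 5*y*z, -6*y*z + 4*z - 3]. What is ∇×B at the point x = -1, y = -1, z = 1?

(-18, 12, -4)

(∇×B)₁ = ∂B₃/∂y − ∂B₂/∂z = 6*x - y^2 + 5*y - 6*z
(∇×B)₂ = ∂B₁/∂z − ∂B₃/∂x = 12*z
(∇×B)₃ = ∂B₂/∂x − ∂B₁/∂y = -2*y - 6*z
∇×B = (6*x - y^2 + 5*y - 6*z, 12*z, -2*y - 6*z)
At (-1, -1, 1): (-18, 12, -4).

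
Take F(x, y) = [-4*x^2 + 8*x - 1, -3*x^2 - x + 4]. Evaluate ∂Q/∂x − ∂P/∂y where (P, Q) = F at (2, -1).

∂F₂/∂x = -6*x - 1
∂F₁/∂y = 0
Scalar curl = -6*x - 1
At (2, -1): -13.

-13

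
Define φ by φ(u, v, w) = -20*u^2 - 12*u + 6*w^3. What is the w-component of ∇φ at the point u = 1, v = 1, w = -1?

(∇φ)_3 = ∂φ/∂w = 18*w^2
At (1, 1, -1): 18.

18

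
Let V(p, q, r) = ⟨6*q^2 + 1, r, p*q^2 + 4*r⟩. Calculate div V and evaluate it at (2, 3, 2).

∂V₁/∂p = 0
∂V₂/∂q = 0
∂V₃/∂r = 4
∇·V = 4
At (2, 3, 2): 4.

4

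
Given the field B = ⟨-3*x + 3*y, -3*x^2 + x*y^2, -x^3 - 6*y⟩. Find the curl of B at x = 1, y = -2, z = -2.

(∇×B)₁ = ∂B₃/∂y − ∂B₂/∂z = -6
(∇×B)₂ = ∂B₁/∂z − ∂B₃/∂x = 3*x^2
(∇×B)₃ = ∂B₂/∂x − ∂B₁/∂y = -6*x + y^2 - 3
∇×B = (-6, 3*x^2, -6*x + y^2 - 3)
At (1, -2, -2): (-6, 3, -5).

(-6, 3, -5)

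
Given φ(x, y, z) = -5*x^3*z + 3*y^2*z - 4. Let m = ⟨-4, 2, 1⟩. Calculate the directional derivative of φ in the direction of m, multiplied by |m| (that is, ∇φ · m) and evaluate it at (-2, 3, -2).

∂φ/∂x = -15*x^2*z
∂φ/∂y = 6*y*z
∂φ/∂z = -5*x^3 + 3*y^2
∇φ at (-2, 3, -2) = (120, -36, 67)
∇φ · m = (120)(-4) + (-36)(2) + (67)(1) = -485

-485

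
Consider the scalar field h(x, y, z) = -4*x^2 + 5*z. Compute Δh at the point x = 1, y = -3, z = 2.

∂²h/∂x² = -8
∂²h/∂y² = 0
∂²h/∂z² = 0
∇²h = -8
At (1, -3, 2): -8.

-8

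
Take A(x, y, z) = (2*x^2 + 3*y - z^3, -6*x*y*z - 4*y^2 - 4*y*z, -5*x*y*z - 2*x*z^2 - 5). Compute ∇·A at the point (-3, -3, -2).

-85

∂A₁/∂x = 4*x
∂A₂/∂y = -6*x*z - 8*y - 4*z
∂A₃/∂z = -5*x*y - 4*x*z
∇·A = -5*x*y - 10*x*z + 4*x - 8*y - 4*z
At (-3, -3, -2): -85.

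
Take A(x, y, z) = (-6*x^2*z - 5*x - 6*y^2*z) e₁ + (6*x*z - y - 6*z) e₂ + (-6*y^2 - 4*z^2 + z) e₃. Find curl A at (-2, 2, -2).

(-6, -48, -60)

(∇×A)₁ = ∂A₃/∂y − ∂A₂/∂z = -6*x - 12*y + 6
(∇×A)₂ = ∂A₁/∂z − ∂A₃/∂x = -6*x^2 - 6*y^2
(∇×A)₃ = ∂A₂/∂x − ∂A₁/∂y = 12*y*z + 6*z
∇×A = (-6*x - 12*y + 6, -6*x^2 - 6*y^2, 12*y*z + 6*z)
At (-2, 2, -2): (-6, -48, -60).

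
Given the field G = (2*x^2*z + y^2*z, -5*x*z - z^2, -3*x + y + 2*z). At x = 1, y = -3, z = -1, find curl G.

(4, 14, -1)

(∇×G)₁ = ∂G₃/∂y − ∂G₂/∂z = 5*x + 2*z + 1
(∇×G)₂ = ∂G₁/∂z − ∂G₃/∂x = 2*x^2 + y^2 + 3
(∇×G)₃ = ∂G₂/∂x − ∂G₁/∂y = -2*y*z - 5*z
∇×G = (5*x + 2*z + 1, 2*x^2 + y^2 + 3, -2*y*z - 5*z)
At (1, -3, -1): (4, 14, -1).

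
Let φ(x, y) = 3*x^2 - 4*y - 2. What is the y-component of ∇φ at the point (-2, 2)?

(∇φ)_2 = ∂φ/∂y = -4
At (-2, 2): -4.

-4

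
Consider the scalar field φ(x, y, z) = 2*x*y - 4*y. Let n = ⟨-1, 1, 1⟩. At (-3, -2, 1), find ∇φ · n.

-6

∂φ/∂x = 2*y
∂φ/∂y = 2*x - 4
∂φ/∂z = 0
∇φ at (-3, -2, 1) = (-4, -10, 0)
∇φ · n = (-4)(-1) + (-10)(1) + (0)(1) = -6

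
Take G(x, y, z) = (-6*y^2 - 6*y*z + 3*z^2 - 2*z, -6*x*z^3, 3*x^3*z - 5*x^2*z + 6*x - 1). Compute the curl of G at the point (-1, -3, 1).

(∇×G)₁ = ∂G₃/∂y − ∂G₂/∂z = 18*x*z^2
(∇×G)₂ = ∂G₁/∂z − ∂G₃/∂x = -9*x^2*z + 10*x*z - 6*y + 6*z - 8
(∇×G)₃ = ∂G₂/∂x − ∂G₁/∂y = 12*y - 6*z^3 + 6*z
∇×G = (18*x*z^2, -9*x^2*z + 10*x*z - 6*y + 6*z - 8, 12*y - 6*z^3 + 6*z)
At (-1, -3, 1): (-18, -3, -36).

(-18, -3, -36)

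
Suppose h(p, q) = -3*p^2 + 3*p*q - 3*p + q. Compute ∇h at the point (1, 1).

(-6, 4)

∂h/∂p = -6*p + 3*q - 3
∂h/∂q = 3*p + 1
∇h = (-6*p + 3*q - 3, 3*p + 1)
At (1, 1): (-6, 4).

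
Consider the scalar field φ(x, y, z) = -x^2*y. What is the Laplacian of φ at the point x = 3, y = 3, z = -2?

∂²φ/∂x² = -2*y
∂²φ/∂y² = 0
∂²φ/∂z² = 0
∇²φ = -2*y
At (3, 3, -2): -6.

-6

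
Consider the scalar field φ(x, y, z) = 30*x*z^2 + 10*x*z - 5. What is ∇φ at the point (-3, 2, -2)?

(100, 0, 330)

∂φ/∂x = 30*z^2 + 10*z
∂φ/∂y = 0
∂φ/∂z = 60*x*z + 10*x
∇φ = (30*z^2 + 10*z, 0, 60*x*z + 10*x)
At (-3, 2, -2): (100, 0, 330).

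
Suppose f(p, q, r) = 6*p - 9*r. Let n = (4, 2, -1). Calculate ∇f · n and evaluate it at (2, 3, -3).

∂f/∂p = 6
∂f/∂q = 0
∂f/∂r = -9
∇f at (2, 3, -3) = (6, 0, -9)
∇f · n = (6)(4) + (0)(2) + (-9)(-1) = 33

33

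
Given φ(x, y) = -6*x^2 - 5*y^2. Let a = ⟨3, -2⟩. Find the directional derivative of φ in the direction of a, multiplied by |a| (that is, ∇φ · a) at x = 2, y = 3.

∂φ/∂x = -12*x
∂φ/∂y = -10*y
∇φ at (2, 3) = (-24, -30)
∇φ · a = (-24)(3) + (-30)(-2) = -12

-12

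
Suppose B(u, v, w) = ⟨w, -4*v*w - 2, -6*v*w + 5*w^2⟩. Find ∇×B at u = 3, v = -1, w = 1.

(-10, 1, 0)

(∇×B)₁ = ∂B₃/∂v − ∂B₂/∂w = 4*v - 6*w
(∇×B)₂ = ∂B₁/∂w − ∂B₃/∂u = 1
(∇×B)₃ = ∂B₂/∂u − ∂B₁/∂v = 0
∇×B = (4*v - 6*w, 1, 0)
At (3, -1, 1): (-10, 1, 0).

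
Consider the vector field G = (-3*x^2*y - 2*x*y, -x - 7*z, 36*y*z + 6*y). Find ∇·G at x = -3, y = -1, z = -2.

-52

∂G₁/∂x = -6*x*y - 2*y
∂G₂/∂y = 0
∂G₃/∂z = 36*y
∇·G = -6*x*y + 34*y
At (-3, -1, -2): -52.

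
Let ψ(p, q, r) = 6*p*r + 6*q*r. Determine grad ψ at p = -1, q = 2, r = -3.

(-18, -18, 6)

∂ψ/∂p = 6*r
∂ψ/∂q = 6*r
∂ψ/∂r = 6*p + 6*q
∇ψ = (6*r, 6*r, 6*p + 6*q)
At (-1, 2, -3): (-18, -18, 6).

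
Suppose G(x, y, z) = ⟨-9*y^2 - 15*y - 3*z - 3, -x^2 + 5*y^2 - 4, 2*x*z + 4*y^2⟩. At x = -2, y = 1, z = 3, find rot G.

(8, -9, 37)

(∇×G)₁ = ∂G₃/∂y − ∂G₂/∂z = 8*y
(∇×G)₂ = ∂G₁/∂z − ∂G₃/∂x = -2*z - 3
(∇×G)₃ = ∂G₂/∂x − ∂G₁/∂y = -2*x + 18*y + 15
∇×G = (8*y, -2*z - 3, -2*x + 18*y + 15)
At (-2, 1, 3): (8, -9, 37).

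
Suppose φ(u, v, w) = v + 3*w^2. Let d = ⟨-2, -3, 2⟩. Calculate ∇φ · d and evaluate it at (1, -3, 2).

21

∂φ/∂u = 0
∂φ/∂v = 1
∂φ/∂w = 6*w
∇φ at (1, -3, 2) = (0, 1, 12)
∇φ · d = (0)(-2) + (1)(-3) + (12)(2) = 21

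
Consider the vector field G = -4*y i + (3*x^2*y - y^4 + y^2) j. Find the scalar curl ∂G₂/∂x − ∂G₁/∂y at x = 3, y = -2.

∂G₂/∂x = 6*x*y
∂G₁/∂y = -4
Scalar curl = 6*x*y + 4
At (3, -2): -32.

-32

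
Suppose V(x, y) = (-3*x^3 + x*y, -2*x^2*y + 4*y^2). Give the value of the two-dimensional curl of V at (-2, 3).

∂V₂/∂x = -4*x*y
∂V₁/∂y = x
Scalar curl = -4*x*y - x
At (-2, 3): 26.

26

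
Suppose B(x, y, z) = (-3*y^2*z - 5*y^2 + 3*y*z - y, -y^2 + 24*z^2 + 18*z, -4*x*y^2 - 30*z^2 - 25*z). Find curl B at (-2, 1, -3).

(142, 4, 2)

(∇×B)₁ = ∂B₃/∂y − ∂B₂/∂z = -8*x*y - 48*z - 18
(∇×B)₂ = ∂B₁/∂z − ∂B₃/∂x = y^2 + 3*y
(∇×B)₃ = ∂B₂/∂x − ∂B₁/∂y = 6*y*z + 10*y - 3*z + 1
∇×B = (-8*x*y - 48*z - 18, y^2 + 3*y, 6*y*z + 10*y - 3*z + 1)
At (-2, 1, -3): (142, 4, 2).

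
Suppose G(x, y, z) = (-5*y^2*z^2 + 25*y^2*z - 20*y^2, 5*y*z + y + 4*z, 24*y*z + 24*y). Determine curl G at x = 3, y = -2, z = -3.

(-42, 220, -560)

(∇×G)₁ = ∂G₃/∂y − ∂G₂/∂z = -5*y + 24*z + 20
(∇×G)₂ = ∂G₁/∂z − ∂G₃/∂x = -10*y^2*z + 25*y^2
(∇×G)₃ = ∂G₂/∂x − ∂G₁/∂y = 10*y*z^2 - 50*y*z + 40*y
∇×G = (-5*y + 24*z + 20, -10*y^2*z + 25*y^2, 10*y*z^2 - 50*y*z + 40*y)
At (3, -2, -3): (-42, 220, -560).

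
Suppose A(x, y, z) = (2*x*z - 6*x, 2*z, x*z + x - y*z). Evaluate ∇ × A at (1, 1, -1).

(∇×A)₁ = ∂A₃/∂y − ∂A₂/∂z = -z - 2
(∇×A)₂ = ∂A₁/∂z − ∂A₃/∂x = 2*x - z - 1
(∇×A)₃ = ∂A₂/∂x − ∂A₁/∂y = 0
∇×A = (-z - 2, 2*x - z - 1, 0)
At (1, 1, -1): (-1, 2, 0).

(-1, 2, 0)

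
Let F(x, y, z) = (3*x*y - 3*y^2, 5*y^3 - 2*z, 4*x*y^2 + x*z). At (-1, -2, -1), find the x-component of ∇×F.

(∇×F)_1 = ∂F₃/∂y − ∂F₂/∂z
= 8*x*y − (-2)
= 8*x*y + 2
At (-1, -2, -1): 18.

18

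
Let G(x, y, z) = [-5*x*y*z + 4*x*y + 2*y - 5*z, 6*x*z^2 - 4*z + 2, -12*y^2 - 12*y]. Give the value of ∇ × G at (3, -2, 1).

(4, 25, 7)

(∇×G)₁ = ∂G₃/∂y − ∂G₂/∂z = -12*x*z - 24*y - 8
(∇×G)₂ = ∂G₁/∂z − ∂G₃/∂x = -5*x*y - 5
(∇×G)₃ = ∂G₂/∂x − ∂G₁/∂y = 5*x*z - 4*x + 6*z^2 - 2
∇×G = (-12*x*z - 24*y - 8, -5*x*y - 5, 5*x*z - 4*x + 6*z^2 - 2)
At (3, -2, 1): (4, 25, 7).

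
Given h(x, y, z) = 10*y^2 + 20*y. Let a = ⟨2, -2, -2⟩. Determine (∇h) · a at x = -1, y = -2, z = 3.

40

∂h/∂x = 0
∂h/∂y = 20*y + 20
∂h/∂z = 0
∇h at (-1, -2, 3) = (0, -20, 0)
∇h · a = (0)(2) + (-20)(-2) + (0)(-2) = 40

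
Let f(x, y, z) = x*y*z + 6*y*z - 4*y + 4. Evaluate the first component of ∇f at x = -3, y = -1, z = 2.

(∇f)_1 = ∂f/∂x = y*z
At (-3, -1, 2): -2.

-2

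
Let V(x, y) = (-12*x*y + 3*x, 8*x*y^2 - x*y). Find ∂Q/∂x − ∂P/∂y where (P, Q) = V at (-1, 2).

∂V₂/∂x = 8*y^2 - y
∂V₁/∂y = -12*x
Scalar curl = 12*x + 8*y^2 - y
At (-1, 2): 18.

18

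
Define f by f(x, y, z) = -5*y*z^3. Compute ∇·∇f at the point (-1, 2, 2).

∂²f/∂x² = 0
∂²f/∂y² = 0
∂²f/∂z² = -30*y*z
∇²f = -30*y*z
At (-1, 2, 2): -120.

-120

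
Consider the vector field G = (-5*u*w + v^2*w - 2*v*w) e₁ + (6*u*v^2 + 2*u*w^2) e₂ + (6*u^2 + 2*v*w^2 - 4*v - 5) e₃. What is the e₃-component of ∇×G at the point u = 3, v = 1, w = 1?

8

(∇×G)_3 = ∂G₂/∂u − ∂G₁/∂v
= 6*v^2 + 2*w^2 − (2*v*w - 2*w)
= 6*v^2 - 2*v*w + 2*w^2 + 2*w
At (3, 1, 1): 8.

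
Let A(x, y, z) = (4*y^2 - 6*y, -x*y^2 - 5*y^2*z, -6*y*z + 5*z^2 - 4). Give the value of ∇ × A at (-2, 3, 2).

(∇×A)₁ = ∂A₃/∂y − ∂A₂/∂z = 5*y^2 - 6*z
(∇×A)₂ = ∂A₁/∂z − ∂A₃/∂x = 0
(∇×A)₃ = ∂A₂/∂x − ∂A₁/∂y = -y^2 - 8*y + 6
∇×A = (5*y^2 - 6*z, 0, -y^2 - 8*y + 6)
At (-2, 3, 2): (33, 0, -27).

(33, 0, -27)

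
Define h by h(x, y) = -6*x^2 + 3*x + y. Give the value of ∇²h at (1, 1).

∂²h/∂x² = -12
∂²h/∂y² = 0
∇²h = -12
At (1, 1): -12.

-12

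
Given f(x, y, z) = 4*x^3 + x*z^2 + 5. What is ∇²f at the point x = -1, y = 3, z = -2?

-26

∂²f/∂x² = 24*x
∂²f/∂y² = 0
∂²f/∂z² = 2*x
∇²f = 26*x
At (-1, 3, -2): -26.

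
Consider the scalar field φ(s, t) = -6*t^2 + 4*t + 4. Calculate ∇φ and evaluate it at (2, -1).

∂φ/∂s = 0
∂φ/∂t = -12*t + 4
∇φ = (0, -12*t + 4)
At (2, -1): (0, 16).

(0, 16)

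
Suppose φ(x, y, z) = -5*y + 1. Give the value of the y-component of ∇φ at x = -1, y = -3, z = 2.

-5

(∇φ)_2 = ∂φ/∂y = -5
At (-1, -3, 2): -5.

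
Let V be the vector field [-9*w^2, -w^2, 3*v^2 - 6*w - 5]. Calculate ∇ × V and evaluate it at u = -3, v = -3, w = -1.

(∇×V)₁ = ∂V₃/∂v − ∂V₂/∂w = 6*v + 2*w
(∇×V)₂ = ∂V₁/∂w − ∂V₃/∂u = -18*w
(∇×V)₃ = ∂V₂/∂u − ∂V₁/∂v = 0
∇×V = (6*v + 2*w, -18*w, 0)
At (-3, -3, -1): (-20, 18, 0).

(-20, 18, 0)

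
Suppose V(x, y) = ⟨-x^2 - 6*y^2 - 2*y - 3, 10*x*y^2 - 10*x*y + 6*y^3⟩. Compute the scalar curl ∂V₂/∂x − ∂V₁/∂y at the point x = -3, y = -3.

86

∂V₂/∂x = 10*y^2 - 10*y
∂V₁/∂y = -12*y - 2
Scalar curl = 10*y^2 + 2*y + 2
At (-3, -3): 86.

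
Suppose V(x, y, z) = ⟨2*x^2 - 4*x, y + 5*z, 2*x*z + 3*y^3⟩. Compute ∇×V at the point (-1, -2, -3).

(31, 6, 0)

(∇×V)₁ = ∂V₃/∂y − ∂V₂/∂z = 9*y^2 - 5
(∇×V)₂ = ∂V₁/∂z − ∂V₃/∂x = -2*z
(∇×V)₃ = ∂V₂/∂x − ∂V₁/∂y = 0
∇×V = (9*y^2 - 5, -2*z, 0)
At (-1, -2, -3): (31, 6, 0).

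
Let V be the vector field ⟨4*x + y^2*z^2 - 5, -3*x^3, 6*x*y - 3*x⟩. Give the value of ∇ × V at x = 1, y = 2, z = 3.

(6, 15, -45)

(∇×V)₁ = ∂V₃/∂y − ∂V₂/∂z = 6*x
(∇×V)₂ = ∂V₁/∂z − ∂V₃/∂x = 2*y^2*z - 6*y + 3
(∇×V)₃ = ∂V₂/∂x − ∂V₁/∂y = -9*x^2 - 2*y*z^2
∇×V = (6*x, 2*y^2*z - 6*y + 3, -9*x^2 - 2*y*z^2)
At (1, 2, 3): (6, 15, -45).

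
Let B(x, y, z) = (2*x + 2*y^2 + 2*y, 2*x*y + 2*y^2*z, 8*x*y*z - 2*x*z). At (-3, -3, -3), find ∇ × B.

(54, -78, 4)

(∇×B)₁ = ∂B₃/∂y − ∂B₂/∂z = 8*x*z - 2*y^2
(∇×B)₂ = ∂B₁/∂z − ∂B₃/∂x = -8*y*z + 2*z
(∇×B)₃ = ∂B₂/∂x − ∂B₁/∂y = -2*y - 2
∇×B = (8*x*z - 2*y^2, -8*y*z + 2*z, -2*y - 2)
At (-3, -3, -3): (54, -78, 4).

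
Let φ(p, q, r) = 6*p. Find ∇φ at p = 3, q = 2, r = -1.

∂φ/∂p = 6
∂φ/∂q = 0
∂φ/∂r = 0
∇φ = (6, 0, 0)
At (3, 2, -1): (6, 0, 0).

(6, 0, 0)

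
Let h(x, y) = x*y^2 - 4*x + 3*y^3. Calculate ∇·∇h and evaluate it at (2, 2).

∂²h/∂x² = 0
∂²h/∂y² = 2*(x + 9*y)
∇²h = 2*x + 18*y
At (2, 2): 40.

40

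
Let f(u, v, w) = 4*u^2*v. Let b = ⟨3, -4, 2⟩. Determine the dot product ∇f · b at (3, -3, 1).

∂f/∂u = 8*u*v
∂f/∂v = 4*u^2
∂f/∂w = 0
∇f at (3, -3, 1) = (-72, 36, 0)
∇f · b = (-72)(3) + (36)(-4) + (0)(2) = -360

-360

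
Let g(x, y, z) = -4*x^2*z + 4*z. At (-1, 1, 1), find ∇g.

∂g/∂x = -8*x*z
∂g/∂y = 0
∂g/∂z = -4*x^2 + 4
∇g = (-8*x*z, 0, -4*x^2 + 4)
At (-1, 1, 1): (8, 0, 0).

(8, 0, 0)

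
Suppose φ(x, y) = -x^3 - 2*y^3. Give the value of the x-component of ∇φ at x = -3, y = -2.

(∇φ)_1 = ∂φ/∂x = -3*x^2
At (-3, -2): -27.

-27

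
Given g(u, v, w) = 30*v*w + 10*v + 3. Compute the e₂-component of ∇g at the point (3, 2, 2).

70

(∇g)_2 = ∂g/∂v = 30*w + 10
At (3, 2, 2): 70.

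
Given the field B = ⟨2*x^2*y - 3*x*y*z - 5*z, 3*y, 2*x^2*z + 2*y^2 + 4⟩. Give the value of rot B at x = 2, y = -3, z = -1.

(-12, 21, -14)

(∇×B)₁ = ∂B₃/∂y − ∂B₂/∂z = 4*y
(∇×B)₂ = ∂B₁/∂z − ∂B₃/∂x = -3*x*y - 4*x*z - 5
(∇×B)₃ = ∂B₂/∂x − ∂B₁/∂y = -2*x^2 + 3*x*z
∇×B = (4*y, -3*x*y - 4*x*z - 5, -2*x^2 + 3*x*z)
At (2, -3, -1): (-12, 21, -14).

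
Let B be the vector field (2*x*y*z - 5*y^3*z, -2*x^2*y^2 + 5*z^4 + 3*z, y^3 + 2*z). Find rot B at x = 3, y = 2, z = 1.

(-11, -28, 6)

(∇×B)₁ = ∂B₃/∂y − ∂B₂/∂z = 3*y^2 - 20*z^3 - 3
(∇×B)₂ = ∂B₁/∂z − ∂B₃/∂x = 2*x*y - 5*y^3
(∇×B)₃ = ∂B₂/∂x − ∂B₁/∂y = -4*x*y^2 - 2*x*z + 15*y^2*z
∇×B = (3*y^2 - 20*z^3 - 3, 2*x*y - 5*y^3, -4*x*y^2 - 2*x*z + 15*y^2*z)
At (3, 2, 1): (-11, -28, 6).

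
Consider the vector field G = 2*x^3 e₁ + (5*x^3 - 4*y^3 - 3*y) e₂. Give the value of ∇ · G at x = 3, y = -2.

∂G₁/∂x = 6*x^2
∂G₂/∂y = -12*y^2 - 3
∇·G = 6*x^2 - 12*y^2 - 3
At (3, -2): 3.

3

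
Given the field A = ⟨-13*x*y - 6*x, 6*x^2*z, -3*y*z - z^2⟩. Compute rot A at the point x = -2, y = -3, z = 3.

(∇×A)₁ = ∂A₃/∂y − ∂A₂/∂z = -6*x^2 - 3*z
(∇×A)₂ = ∂A₁/∂z − ∂A₃/∂x = 0
(∇×A)₃ = ∂A₂/∂x − ∂A₁/∂y = 12*x*z + 13*x
∇×A = (-6*x^2 - 3*z, 0, 12*x*z + 13*x)
At (-2, -3, 3): (-33, 0, -98).

(-33, 0, -98)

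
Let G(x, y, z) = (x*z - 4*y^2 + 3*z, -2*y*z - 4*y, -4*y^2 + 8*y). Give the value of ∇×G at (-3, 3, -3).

(∇×G)₁ = ∂G₃/∂y − ∂G₂/∂z = -6*y + 8
(∇×G)₂ = ∂G₁/∂z − ∂G₃/∂x = x + 3
(∇×G)₃ = ∂G₂/∂x − ∂G₁/∂y = 8*y
∇×G = (-6*y + 8, x + 3, 8*y)
At (-3, 3, -3): (-10, 0, 24).

(-10, 0, 24)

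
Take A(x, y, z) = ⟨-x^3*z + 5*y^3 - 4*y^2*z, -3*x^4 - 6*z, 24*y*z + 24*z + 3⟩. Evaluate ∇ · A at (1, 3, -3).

∂A₁/∂x = -3*x^2*z
∂A₂/∂y = 0
∂A₃/∂z = 24*y + 24
∇·A = -3*x^2*z + 24*y + 24
At (1, 3, -3): 105.

105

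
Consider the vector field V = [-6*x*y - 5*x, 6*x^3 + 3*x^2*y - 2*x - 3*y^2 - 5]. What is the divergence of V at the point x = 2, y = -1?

19

∂V₁/∂x = -6*y - 5
∂V₂/∂y = 3*x^2 - 6*y
∇·V = 3*x^2 - 12*y - 5
At (2, -1): 19.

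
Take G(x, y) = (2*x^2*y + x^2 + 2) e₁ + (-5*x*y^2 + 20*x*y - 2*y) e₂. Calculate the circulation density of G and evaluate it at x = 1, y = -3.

-107

∂G₂/∂x = -5*y^2 + 20*y
∂G₁/∂y = 2*x^2
Scalar curl = -2*x^2 - 5*y^2 + 20*y
At (1, -3): -107.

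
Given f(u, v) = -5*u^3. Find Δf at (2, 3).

∂²f/∂u² = -30*u
∂²f/∂v² = 0
∇²f = -30*u
At (2, 3): -60.

-60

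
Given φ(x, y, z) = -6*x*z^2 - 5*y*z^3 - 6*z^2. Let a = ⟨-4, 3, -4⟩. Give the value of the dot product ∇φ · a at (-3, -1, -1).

∂φ/∂x = -6*z^2
∂φ/∂y = -5*z^3
∂φ/∂z = -12*x*z - 15*y*z^2 - 12*z
∇φ at (-3, -1, -1) = (-6, 5, -9)
∇φ · a = (-6)(-4) + (5)(3) + (-9)(-4) = 75

75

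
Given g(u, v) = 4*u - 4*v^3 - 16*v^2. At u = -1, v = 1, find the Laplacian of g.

∂²g/∂u² = 0
∂²g/∂v² = -8*(3*v + 4)
∇²g = -24*v - 32
At (-1, 1): -56.

-56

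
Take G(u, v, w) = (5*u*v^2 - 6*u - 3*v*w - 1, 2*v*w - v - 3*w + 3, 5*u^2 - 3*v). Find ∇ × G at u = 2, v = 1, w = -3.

(∇×G)₁ = ∂G₃/∂v − ∂G₂/∂w = -2*v
(∇×G)₂ = ∂G₁/∂w − ∂G₃/∂u = -10*u - 3*v
(∇×G)₃ = ∂G₂/∂u − ∂G₁/∂v = -10*u*v + 3*w
∇×G = (-2*v, -10*u - 3*v, -10*u*v + 3*w)
At (2, 1, -3): (-2, -23, -29).

(-2, -23, -29)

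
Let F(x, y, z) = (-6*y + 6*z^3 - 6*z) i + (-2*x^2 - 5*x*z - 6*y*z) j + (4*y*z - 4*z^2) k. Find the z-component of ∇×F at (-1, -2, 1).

5

(∇×F)_3 = ∂F₂/∂x − ∂F₁/∂y
= -4*x - 5*z − (-6)
= -4*x - 5*z + 6
At (-1, -2, 1): 5.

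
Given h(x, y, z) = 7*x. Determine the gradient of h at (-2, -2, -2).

∂h/∂x = 7
∂h/∂y = 0
∂h/∂z = 0
∇h = (7, 0, 0)
At (-2, -2, -2): (7, 0, 0).

(7, 0, 0)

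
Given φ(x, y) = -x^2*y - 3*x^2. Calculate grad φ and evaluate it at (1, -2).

(-2, -1)

∂φ/∂x = -2*x*y - 6*x
∂φ/∂y = -x^2
∇φ = (-2*x*y - 6*x, -x^2)
At (1, -2): (-2, -1).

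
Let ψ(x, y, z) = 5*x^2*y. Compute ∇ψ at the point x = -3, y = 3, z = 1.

(-90, 45, 0)

∂ψ/∂x = 10*x*y
∂ψ/∂y = 5*x^2
∂ψ/∂z = 0
∇ψ = (10*x*y, 5*x^2, 0)
At (-3, 3, 1): (-90, 45, 0).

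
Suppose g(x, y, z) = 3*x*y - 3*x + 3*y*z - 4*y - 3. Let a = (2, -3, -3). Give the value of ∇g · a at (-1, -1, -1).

∂g/∂x = 3*y - 3
∂g/∂y = 3*x + 3*z - 4
∂g/∂z = 3*y
∇g at (-1, -1, -1) = (-6, -10, -3)
∇g · a = (-6)(2) + (-10)(-3) + (-3)(-3) = 27

27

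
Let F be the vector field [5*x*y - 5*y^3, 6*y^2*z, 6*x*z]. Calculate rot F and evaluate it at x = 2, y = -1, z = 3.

(-6, -18, 5)

(∇×F)₁ = ∂F₃/∂y − ∂F₂/∂z = -6*y^2
(∇×F)₂ = ∂F₁/∂z − ∂F₃/∂x = -6*z
(∇×F)₃ = ∂F₂/∂x − ∂F₁/∂y = -5*x + 15*y^2
∇×F = (-6*y^2, -6*z, -5*x + 15*y^2)
At (2, -1, 3): (-6, -18, 5).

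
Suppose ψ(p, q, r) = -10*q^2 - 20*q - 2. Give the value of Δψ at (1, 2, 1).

-20

∂²ψ/∂p² = 0
∂²ψ/∂q² = -20
∂²ψ/∂r² = 0
∇²ψ = -20
At (1, 2, 1): -20.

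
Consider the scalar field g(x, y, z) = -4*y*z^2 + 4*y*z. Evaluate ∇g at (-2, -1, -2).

(0, -24, -20)

∂g/∂x = 0
∂g/∂y = -4*z^2 + 4*z
∂g/∂z = -8*y*z + 4*y
∇g = (0, -4*z^2 + 4*z, -8*y*z + 4*y)
At (-2, -1, -2): (0, -24, -20).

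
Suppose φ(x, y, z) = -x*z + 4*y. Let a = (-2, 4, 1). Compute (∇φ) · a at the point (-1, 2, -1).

15

∂φ/∂x = -z
∂φ/∂y = 4
∂φ/∂z = -x
∇φ at (-1, 2, -1) = (1, 4, 1)
∇φ · a = (1)(-2) + (4)(4) + (1)(1) = 15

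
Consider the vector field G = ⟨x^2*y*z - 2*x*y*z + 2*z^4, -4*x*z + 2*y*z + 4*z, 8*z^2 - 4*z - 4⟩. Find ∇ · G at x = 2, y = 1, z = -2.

-44

∂G₁/∂x = 2*x*y*z - 2*y*z
∂G₂/∂y = 2*z
∂G₃/∂z = 16*z - 4
∇·G = 2*x*y*z - 2*y*z + 18*z - 4
At (2, 1, -2): -44.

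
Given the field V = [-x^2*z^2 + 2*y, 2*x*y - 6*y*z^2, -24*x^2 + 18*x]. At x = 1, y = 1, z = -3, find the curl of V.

(∇×V)₁ = ∂V₃/∂y − ∂V₂/∂z = 12*y*z
(∇×V)₂ = ∂V₁/∂z − ∂V₃/∂x = -2*x^2*z + 48*x - 18
(∇×V)₃ = ∂V₂/∂x − ∂V₁/∂y = 2*y - 2
∇×V = (12*y*z, -2*x^2*z + 48*x - 18, 2*y - 2)
At (1, 1, -3): (-36, 36, 0).

(-36, 36, 0)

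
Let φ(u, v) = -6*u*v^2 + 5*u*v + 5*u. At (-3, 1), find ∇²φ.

∂²φ/∂u² = 0
∂²φ/∂v² = -12*u
∇²φ = -12*u
At (-3, 1): 36.

36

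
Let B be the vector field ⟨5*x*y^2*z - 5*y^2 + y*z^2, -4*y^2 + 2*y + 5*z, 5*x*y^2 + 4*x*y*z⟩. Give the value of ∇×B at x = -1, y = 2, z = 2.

(-33, -48, 56)

(∇×B)₁ = ∂B₃/∂y − ∂B₂/∂z = 10*x*y + 4*x*z - 5
(∇×B)₂ = ∂B₁/∂z − ∂B₃/∂x = 5*x*y^2 - 5*y^2 - 2*y*z
(∇×B)₃ = ∂B₂/∂x − ∂B₁/∂y = -10*x*y*z + 10*y - z^2
∇×B = (10*x*y + 4*x*z - 5, 5*x*y^2 - 5*y^2 - 2*y*z, -10*x*y*z + 10*y - z^2)
At (-1, 2, 2): (-33, -48, 56).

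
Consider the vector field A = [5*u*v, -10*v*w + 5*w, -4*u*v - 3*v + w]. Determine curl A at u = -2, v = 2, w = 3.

(∇×A)₁ = ∂A₃/∂v − ∂A₂/∂w = -4*u + 10*v - 8
(∇×A)₂ = ∂A₁/∂w − ∂A₃/∂u = 4*v
(∇×A)₃ = ∂A₂/∂u − ∂A₁/∂v = -5*u
∇×A = (-4*u + 10*v - 8, 4*v, -5*u)
At (-2, 2, 3): (20, 8, 10).

(20, 8, 10)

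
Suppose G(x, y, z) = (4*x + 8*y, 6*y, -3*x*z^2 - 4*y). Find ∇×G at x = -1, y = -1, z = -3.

(∇×G)₁ = ∂G₃/∂y − ∂G₂/∂z = -4
(∇×G)₂ = ∂G₁/∂z − ∂G₃/∂x = 3*z^2
(∇×G)₃ = ∂G₂/∂x − ∂G₁/∂y = -8
∇×G = (-4, 3*z^2, -8)
At (-1, -1, -3): (-4, 27, -8).

(-4, 27, -8)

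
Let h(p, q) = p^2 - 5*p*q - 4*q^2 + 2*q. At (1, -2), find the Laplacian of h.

∂²h/∂p² = 2
∂²h/∂q² = -8
∇²h = -6
At (1, -2): -6.

-6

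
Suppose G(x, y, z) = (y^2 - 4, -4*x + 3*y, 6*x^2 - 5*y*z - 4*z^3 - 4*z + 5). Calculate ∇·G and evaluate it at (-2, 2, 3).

∂G₁/∂x = 0
∂G₂/∂y = 3
∂G₃/∂z = -5*y - 12*z^2 - 4
∇·G = -5*y - 12*z^2 - 1
At (-2, 2, 3): -119.

-119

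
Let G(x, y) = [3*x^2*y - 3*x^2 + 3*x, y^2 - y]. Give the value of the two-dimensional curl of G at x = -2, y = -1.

∂G₂/∂x = 0
∂G₁/∂y = 3*x^2
Scalar curl = -3*x^2
At (-2, -1): -12.

-12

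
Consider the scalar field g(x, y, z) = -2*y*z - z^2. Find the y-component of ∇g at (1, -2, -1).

(∇g)_2 = ∂g/∂y = -2*z
At (1, -2, -1): 2.

2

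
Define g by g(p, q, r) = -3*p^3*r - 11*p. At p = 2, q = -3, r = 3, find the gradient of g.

(-119, 0, -24)

∂g/∂p = -9*p^2*r - 11
∂g/∂q = 0
∂g/∂r = -3*p^3
∇g = (-9*p^2*r - 11, 0, -3*p^3)
At (2, -3, 3): (-119, 0, -24).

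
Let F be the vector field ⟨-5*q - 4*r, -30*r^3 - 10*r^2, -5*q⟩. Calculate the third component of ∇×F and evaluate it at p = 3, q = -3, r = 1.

5

(∇×F)_3 = ∂F₂/∂p − ∂F₁/∂q
= 0 − (-5)
= 5
At (3, -3, 1): 5.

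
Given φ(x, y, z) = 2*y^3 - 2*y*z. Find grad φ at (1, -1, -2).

(0, 10, 2)

∂φ/∂x = 0
∂φ/∂y = 6*y^2 - 2*z
∂φ/∂z = -2*y
∇φ = (0, 6*y^2 - 2*z, -2*y)
At (1, -1, -2): (0, 10, 2).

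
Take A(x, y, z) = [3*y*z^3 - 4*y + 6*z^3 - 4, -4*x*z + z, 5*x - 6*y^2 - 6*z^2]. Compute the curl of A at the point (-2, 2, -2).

(∇×A)₁ = ∂A₃/∂y − ∂A₂/∂z = 4*x - 12*y - 1
(∇×A)₂ = ∂A₁/∂z − ∂A₃/∂x = 9*y*z^2 + 18*z^2 - 5
(∇×A)₃ = ∂A₂/∂x − ∂A₁/∂y = -3*z^3 - 4*z + 4
∇×A = (4*x - 12*y - 1, 9*y*z^2 + 18*z^2 - 5, -3*z^3 - 4*z + 4)
At (-2, 2, -2): (-33, 139, 36).

(-33, 139, 36)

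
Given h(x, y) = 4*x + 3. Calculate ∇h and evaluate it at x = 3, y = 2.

(4, 0)

∂h/∂x = 4
∂h/∂y = 0
∇h = (4, 0)
At (3, 2): (4, 0).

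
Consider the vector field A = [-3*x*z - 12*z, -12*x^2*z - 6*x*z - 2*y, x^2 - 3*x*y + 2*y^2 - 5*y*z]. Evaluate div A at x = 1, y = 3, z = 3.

∂A₁/∂x = -3*z
∂A₂/∂y = -2
∂A₃/∂z = -5*y
∇·A = -5*y - 3*z - 2
At (1, 3, 3): -26.

-26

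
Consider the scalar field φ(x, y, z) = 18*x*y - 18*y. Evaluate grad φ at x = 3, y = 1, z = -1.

(18, 36, 0)

∂φ/∂x = 18*y
∂φ/∂y = 18*x - 18
∂φ/∂z = 0
∇φ = (18*y, 18*x - 18, 0)
At (3, 1, -1): (18, 36, 0).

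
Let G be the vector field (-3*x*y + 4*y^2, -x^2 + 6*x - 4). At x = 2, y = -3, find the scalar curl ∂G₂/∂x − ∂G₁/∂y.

∂G₂/∂x = -2*x + 6
∂G₁/∂y = -3*x + 8*y
Scalar curl = x - 8*y + 6
At (2, -3): 32.

32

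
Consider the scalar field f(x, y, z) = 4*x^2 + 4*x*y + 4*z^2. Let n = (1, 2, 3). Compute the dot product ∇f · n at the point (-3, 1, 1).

-20

∂f/∂x = 8*x + 4*y
∂f/∂y = 4*x
∂f/∂z = 8*z
∇f at (-3, 1, 1) = (-20, -12, 8)
∇f · n = (-20)(1) + (-12)(2) + (8)(3) = -20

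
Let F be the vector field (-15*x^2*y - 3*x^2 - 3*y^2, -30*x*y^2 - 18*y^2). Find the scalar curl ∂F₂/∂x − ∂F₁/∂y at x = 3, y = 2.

∂F₂/∂x = -30*y^2
∂F₁/∂y = -15*x^2 - 6*y
Scalar curl = 15*x^2 - 30*y^2 + 6*y
At (3, 2): 27.

27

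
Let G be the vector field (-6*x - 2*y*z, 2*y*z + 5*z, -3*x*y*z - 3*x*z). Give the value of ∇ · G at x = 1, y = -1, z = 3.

∂G₁/∂x = -6
∂G₂/∂y = 2*z
∂G₃/∂z = -3*x*y - 3*x
∇·G = -3*x*y - 3*x + 2*z - 6
At (1, -1, 3): 0.

0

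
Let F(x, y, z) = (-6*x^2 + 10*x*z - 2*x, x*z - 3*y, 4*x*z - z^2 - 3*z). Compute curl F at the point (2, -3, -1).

(∇×F)₁ = ∂F₃/∂y − ∂F₂/∂z = -x
(∇×F)₂ = ∂F₁/∂z − ∂F₃/∂x = 10*x - 4*z
(∇×F)₃ = ∂F₂/∂x − ∂F₁/∂y = z
∇×F = (-x, 10*x - 4*z, z)
At (2, -3, -1): (-2, 24, -1).

(-2, 24, -1)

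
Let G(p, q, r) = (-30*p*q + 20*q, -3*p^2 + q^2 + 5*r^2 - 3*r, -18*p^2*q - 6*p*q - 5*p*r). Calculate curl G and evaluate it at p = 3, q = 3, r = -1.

(∇×G)₁ = ∂G₃/∂q − ∂G₂/∂r = -18*p^2 - 6*p - 10*r + 3
(∇×G)₂ = ∂G₁/∂r − ∂G₃/∂p = 36*p*q + 6*q + 5*r
(∇×G)₃ = ∂G₂/∂p − ∂G₁/∂q = 24*p - 20
∇×G = (-18*p^2 - 6*p - 10*r + 3, 36*p*q + 6*q + 5*r, 24*p - 20)
At (3, 3, -1): (-167, 337, 52).

(-167, 337, 52)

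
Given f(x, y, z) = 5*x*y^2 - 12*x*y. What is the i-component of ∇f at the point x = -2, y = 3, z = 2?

(∇f)_1 = ∂f/∂x = 5*y^2 - 12*y
At (-2, 3, 2): 9.

9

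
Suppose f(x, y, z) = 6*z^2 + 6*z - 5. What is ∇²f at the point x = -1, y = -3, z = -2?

∂²f/∂x² = 0
∂²f/∂y² = 0
∂²f/∂z² = 12
∇²f = 12
At (-1, -3, -2): 12.

12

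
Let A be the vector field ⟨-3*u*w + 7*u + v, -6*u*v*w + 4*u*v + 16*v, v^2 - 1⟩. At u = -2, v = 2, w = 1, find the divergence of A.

∂A₁/∂u = -3*w + 7
∂A₂/∂v = -6*u*w + 4*u + 16
∂A₃/∂w = 0
∇·A = -6*u*w + 4*u - 3*w + 23
At (-2, 2, 1): 24.

24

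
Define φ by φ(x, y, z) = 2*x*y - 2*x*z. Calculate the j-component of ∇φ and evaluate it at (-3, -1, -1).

(∇φ)_2 = ∂φ/∂y = 2*x
At (-3, -1, -1): -6.

-6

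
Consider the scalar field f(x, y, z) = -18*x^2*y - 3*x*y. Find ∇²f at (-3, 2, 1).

∂²f/∂x² = -36*y
∂²f/∂y² = 0
∂²f/∂z² = 0
∇²f = -36*y
At (-3, 2, 1): -72.

-72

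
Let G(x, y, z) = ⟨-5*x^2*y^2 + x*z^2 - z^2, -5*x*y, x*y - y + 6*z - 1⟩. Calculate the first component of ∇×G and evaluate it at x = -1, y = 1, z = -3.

(∇×G)_1 = ∂G₃/∂y − ∂G₂/∂z
= x - 1 − (0)
= x - 1
At (-1, 1, -3): -2.

-2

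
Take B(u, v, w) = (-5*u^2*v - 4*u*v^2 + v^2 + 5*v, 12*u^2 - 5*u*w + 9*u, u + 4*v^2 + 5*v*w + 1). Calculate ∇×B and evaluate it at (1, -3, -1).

(∇×B)₁ = ∂B₃/∂v − ∂B₂/∂w = 5*u + 8*v + 5*w
(∇×B)₂ = ∂B₁/∂w − ∂B₃/∂u = -1
(∇×B)₃ = ∂B₂/∂u − ∂B₁/∂v = 5*u^2 + 8*u*v + 24*u - 2*v - 5*w + 4
∇×B = (5*u + 8*v + 5*w, -1, 5*u^2 + 8*u*v + 24*u - 2*v - 5*w + 4)
At (1, -3, -1): (-24, -1, 20).

(-24, -1, 20)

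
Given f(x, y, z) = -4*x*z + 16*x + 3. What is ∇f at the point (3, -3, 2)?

(8, 0, -12)

∂f/∂x = -4*z + 16
∂f/∂y = 0
∂f/∂z = -4*x
∇f = (-4*z + 16, 0, -4*x)
At (3, -3, 2): (8, 0, -12).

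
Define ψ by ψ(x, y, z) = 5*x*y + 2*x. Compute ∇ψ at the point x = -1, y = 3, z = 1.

∂ψ/∂x = 5*y + 2
∂ψ/∂y = 5*x
∂ψ/∂z = 0
∇ψ = (5*y + 2, 5*x, 0)
At (-1, 3, 1): (17, -5, 0).

(17, -5, 0)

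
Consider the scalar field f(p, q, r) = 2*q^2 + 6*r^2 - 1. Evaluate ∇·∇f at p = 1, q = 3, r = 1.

∂²f/∂p² = 0
∂²f/∂q² = 4
∂²f/∂r² = 12
∇²f = 16
At (1, 3, 1): 16.

16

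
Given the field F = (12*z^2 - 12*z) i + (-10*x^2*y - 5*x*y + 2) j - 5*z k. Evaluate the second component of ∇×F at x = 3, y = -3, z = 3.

(∇×F)_2 = ∂F₁/∂z − ∂F₃/∂x
= 24*z - 12 − (0)
= 24*z - 12
At (3, -3, 3): 60.

60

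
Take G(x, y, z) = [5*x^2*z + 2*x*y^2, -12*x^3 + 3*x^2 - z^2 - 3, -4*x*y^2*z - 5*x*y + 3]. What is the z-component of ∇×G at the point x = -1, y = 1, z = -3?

-38

(∇×G)_3 = ∂G₂/∂x − ∂G₁/∂y
= -36*x^2 + 6*x − (4*x*y)
= -36*x^2 - 4*x*y + 6*x
At (-1, 1, -3): -38.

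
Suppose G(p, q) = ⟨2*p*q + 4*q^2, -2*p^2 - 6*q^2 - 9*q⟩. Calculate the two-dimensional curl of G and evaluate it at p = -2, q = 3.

-12

∂G₂/∂p = -4*p
∂G₁/∂q = 2*p + 8*q
Scalar curl = -6*p - 8*q
At (-2, 3): -12.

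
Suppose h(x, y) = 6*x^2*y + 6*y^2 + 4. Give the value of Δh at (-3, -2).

-12

∂²h/∂x² = 12*y
∂²h/∂y² = 12
∇²h = 12*y + 12
At (-3, -2): -12.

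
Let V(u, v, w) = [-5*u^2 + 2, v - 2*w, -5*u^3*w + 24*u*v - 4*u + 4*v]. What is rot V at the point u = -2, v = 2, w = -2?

(∇×V)₁ = ∂V₃/∂v − ∂V₂/∂w = 24*u + 6
(∇×V)₂ = ∂V₁/∂w − ∂V₃/∂u = 15*u^2*w - 24*v + 4
(∇×V)₃ = ∂V₂/∂u − ∂V₁/∂v = 0
∇×V = (24*u + 6, 15*u^2*w - 24*v + 4, 0)
At (-2, 2, -2): (-42, -164, 0).

(-42, -164, 0)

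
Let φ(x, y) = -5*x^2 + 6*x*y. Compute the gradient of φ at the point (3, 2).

(-18, 18)

∂φ/∂x = -10*x + 6*y
∂φ/∂y = 6*x
∇φ = (-10*x + 6*y, 6*x)
At (3, 2): (-18, 18).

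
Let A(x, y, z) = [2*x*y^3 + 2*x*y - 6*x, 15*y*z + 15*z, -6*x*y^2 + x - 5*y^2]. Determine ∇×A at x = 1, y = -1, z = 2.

(∇×A)₁ = ∂A₃/∂y − ∂A₂/∂z = -12*x*y - 25*y - 15
(∇×A)₂ = ∂A₁/∂z − ∂A₃/∂x = 6*y^2 - 1
(∇×A)₃ = ∂A₂/∂x − ∂A₁/∂y = -6*x*y^2 - 2*x
∇×A = (-12*x*y - 25*y - 15, 6*y^2 - 1, -6*x*y^2 - 2*x)
At (1, -1, 2): (22, 5, -8).

(22, 5, -8)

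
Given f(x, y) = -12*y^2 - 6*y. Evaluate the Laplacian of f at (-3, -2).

-24

∂²f/∂x² = 0
∂²f/∂y² = -24
∇²f = -24
At (-3, -2): -24.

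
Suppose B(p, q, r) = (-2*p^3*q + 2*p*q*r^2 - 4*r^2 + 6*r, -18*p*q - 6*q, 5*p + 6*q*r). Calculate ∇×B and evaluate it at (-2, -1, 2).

(∇×B)₁ = ∂B₃/∂q − ∂B₂/∂r = 6*r
(∇×B)₂ = ∂B₁/∂r − ∂B₃/∂p = 4*p*q*r - 8*r + 1
(∇×B)₃ = ∂B₂/∂p − ∂B₁/∂q = 2*p^3 - 2*p*r^2 - 18*q
∇×B = (6*r, 4*p*q*r - 8*r + 1, 2*p^3 - 2*p*r^2 - 18*q)
At (-2, -1, 2): (12, 1, 18).

(12, 1, 18)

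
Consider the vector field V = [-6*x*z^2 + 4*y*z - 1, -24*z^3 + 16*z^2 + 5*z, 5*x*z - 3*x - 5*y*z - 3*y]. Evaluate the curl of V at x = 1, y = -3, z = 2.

(∇×V)₁ = ∂V₃/∂y − ∂V₂/∂z = 72*z^2 - 37*z - 8
(∇×V)₂ = ∂V₁/∂z − ∂V₃/∂x = -12*x*z + 4*y - 5*z + 3
(∇×V)₃ = ∂V₂/∂x − ∂V₁/∂y = -4*z
∇×V = (72*z^2 - 37*z - 8, -12*x*z + 4*y - 5*z + 3, -4*z)
At (1, -3, 2): (206, -43, -8).

(206, -43, -8)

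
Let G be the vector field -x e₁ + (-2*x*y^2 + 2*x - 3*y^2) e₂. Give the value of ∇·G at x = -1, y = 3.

-7

∂G₁/∂x = -1
∂G₂/∂y = -4*x*y - 6*y
∇·G = -4*x*y - 6*y - 1
At (-1, 3): -7.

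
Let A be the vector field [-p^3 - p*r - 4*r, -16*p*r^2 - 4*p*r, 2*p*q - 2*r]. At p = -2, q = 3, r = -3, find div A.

-11

∂A₁/∂p = -3*p^2 - r
∂A₂/∂q = 0
∂A₃/∂r = -2
∇·A = -3*p^2 - r - 2
At (-2, 3, -3): -11.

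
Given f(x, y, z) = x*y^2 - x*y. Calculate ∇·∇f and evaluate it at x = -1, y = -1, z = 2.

∂²f/∂x² = 0
∂²f/∂y² = 2*x
∂²f/∂z² = 0
∇²f = 2*x
At (-1, -1, 2): -2.

-2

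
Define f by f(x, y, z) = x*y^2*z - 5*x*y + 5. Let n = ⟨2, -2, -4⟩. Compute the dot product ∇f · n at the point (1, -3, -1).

∂f/∂x = y^2*z - 5*y
∂f/∂y = 2*x*y*z - 5*x
∂f/∂z = x*y^2
∇f at (1, -3, -1) = (6, 1, 9)
∇f · n = (6)(2) + (1)(-2) + (9)(-4) = -26

-26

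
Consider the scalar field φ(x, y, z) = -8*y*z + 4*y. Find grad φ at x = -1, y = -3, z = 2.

∂φ/∂x = 0
∂φ/∂y = -8*z + 4
∂φ/∂z = -8*y
∇φ = (0, -8*z + 4, -8*y)
At (-1, -3, 2): (0, -12, 24).

(0, -12, 24)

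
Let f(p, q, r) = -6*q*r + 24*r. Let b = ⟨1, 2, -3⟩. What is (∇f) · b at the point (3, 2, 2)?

∂f/∂p = 0
∂f/∂q = -6*r
∂f/∂r = -6*q + 24
∇f at (3, 2, 2) = (0, -12, 12)
∇f · b = (0)(1) + (-12)(2) + (12)(-3) = -60

-60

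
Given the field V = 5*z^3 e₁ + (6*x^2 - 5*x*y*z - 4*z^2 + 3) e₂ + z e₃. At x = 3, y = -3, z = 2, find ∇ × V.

(-29, 60, 66)

(∇×V)₁ = ∂V₃/∂y − ∂V₂/∂z = 5*x*y + 8*z
(∇×V)₂ = ∂V₁/∂z − ∂V₃/∂x = 15*z^2
(∇×V)₃ = ∂V₂/∂x − ∂V₁/∂y = 12*x - 5*y*z
∇×V = (5*x*y + 8*z, 15*z^2, 12*x - 5*y*z)
At (3, -3, 2): (-29, 60, 66).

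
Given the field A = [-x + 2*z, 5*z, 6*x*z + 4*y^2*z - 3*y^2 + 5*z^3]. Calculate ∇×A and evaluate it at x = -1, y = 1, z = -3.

(-35, 20, 0)

(∇×A)₁ = ∂A₃/∂y − ∂A₂/∂z = 8*y*z - 6*y - 5
(∇×A)₂ = ∂A₁/∂z − ∂A₃/∂x = -6*z + 2
(∇×A)₃ = ∂A₂/∂x − ∂A₁/∂y = 0
∇×A = (8*y*z - 6*y - 5, -6*z + 2, 0)
At (-1, 1, -3): (-35, 20, 0).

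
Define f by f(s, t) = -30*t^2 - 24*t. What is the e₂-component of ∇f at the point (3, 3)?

-204

(∇f)_2 = ∂f/∂t = -60*t - 24
At (3, 3): -204.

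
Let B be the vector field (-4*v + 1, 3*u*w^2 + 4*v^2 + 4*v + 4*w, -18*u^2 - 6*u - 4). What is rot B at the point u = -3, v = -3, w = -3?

(-58, -102, 31)

(∇×B)₁ = ∂B₃/∂v − ∂B₂/∂w = -6*u*w - 4
(∇×B)₂ = ∂B₁/∂w − ∂B₃/∂u = 36*u + 6
(∇×B)₃ = ∂B₂/∂u − ∂B₁/∂v = 3*w^2 + 4
∇×B = (-6*u*w - 4, 36*u + 6, 3*w^2 + 4)
At (-3, -3, -3): (-58, -102, 31).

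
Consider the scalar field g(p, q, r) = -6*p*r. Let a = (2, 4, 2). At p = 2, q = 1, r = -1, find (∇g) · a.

-12

∂g/∂p = -6*r
∂g/∂q = 0
∂g/∂r = -6*p
∇g at (2, 1, -1) = (6, 0, -12)
∇g · a = (6)(2) + (0)(4) + (-12)(2) = -12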